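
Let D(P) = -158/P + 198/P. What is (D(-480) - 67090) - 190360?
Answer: -3089401/12 ≈ -2.5745e+5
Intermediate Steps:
D(P) = 40/P
(D(-480) - 67090) - 190360 = (40/(-480) - 67090) - 190360 = (40*(-1/480) - 67090) - 190360 = (-1/12 - 67090) - 190360 = -805081/12 - 190360 = -3089401/12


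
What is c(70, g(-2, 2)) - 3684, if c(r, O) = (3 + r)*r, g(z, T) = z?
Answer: 1426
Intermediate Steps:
c(r, O) = r*(3 + r)
c(70, g(-2, 2)) - 3684 = 70*(3 + 70) - 3684 = 70*73 - 3684 = 5110 - 3684 = 1426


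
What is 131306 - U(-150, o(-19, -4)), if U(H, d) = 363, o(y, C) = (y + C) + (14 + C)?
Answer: 130943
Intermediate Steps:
o(y, C) = 14 + y + 2*C (o(y, C) = (C + y) + (14 + C) = 14 + y + 2*C)
131306 - U(-150, o(-19, -4)) = 131306 - 1*363 = 131306 - 363 = 130943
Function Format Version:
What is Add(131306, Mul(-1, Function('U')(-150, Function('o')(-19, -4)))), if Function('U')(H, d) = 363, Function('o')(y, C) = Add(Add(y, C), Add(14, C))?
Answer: 130943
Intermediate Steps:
Function('o')(y, C) = Add(14, y, Mul(2, C)) (Function('o')(y, C) = Add(Add(C, y), Add(14, C)) = Add(14, y, Mul(2, C)))
Add(131306, Mul(-1, Function('U')(-150, Function('o')(-19, -4)))) = Add(131306, Mul(-1, 363)) = Add(131306, -363) = 130943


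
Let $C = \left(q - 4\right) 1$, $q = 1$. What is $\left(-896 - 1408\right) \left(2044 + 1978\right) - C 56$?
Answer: $-9266520$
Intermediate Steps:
$C = -3$ ($C = \left(1 - 4\right) 1 = \left(-3\right) 1 = -3$)
$\left(-896 - 1408\right) \left(2044 + 1978\right) - C 56 = \left(-896 - 1408\right) \left(2044 + 1978\right) - \left(-3\right) 56 = \left(-2304\right) 4022 - -168 = -9266688 + 168 = -9266520$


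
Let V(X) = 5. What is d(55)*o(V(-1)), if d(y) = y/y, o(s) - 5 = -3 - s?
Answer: -3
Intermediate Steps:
o(s) = 2 - s (o(s) = 5 + (-3 - s) = 2 - s)
d(y) = 1
d(55)*o(V(-1)) = 1*(2 - 1*5) = 1*(2 - 5) = 1*(-3) = -3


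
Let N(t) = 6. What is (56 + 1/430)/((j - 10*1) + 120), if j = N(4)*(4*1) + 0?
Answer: 24081/57620 ≈ 0.41793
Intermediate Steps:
j = 24 (j = 6*(4*1) + 0 = 6*4 + 0 = 24 + 0 = 24)
(56 + 1/430)/((j - 10*1) + 120) = (56 + 1/430)/((24 - 10*1) + 120) = (56 + 1/430)/((24 - 10) + 120) = 24081/(430*(14 + 120)) = (24081/430)/134 = (24081/430)*(1/134) = 24081/57620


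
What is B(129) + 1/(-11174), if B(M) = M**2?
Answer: 185946533/11174 ≈ 16641.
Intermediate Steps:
B(129) + 1/(-11174) = 129**2 + 1/(-11174) = 16641 - 1/11174 = 185946533/11174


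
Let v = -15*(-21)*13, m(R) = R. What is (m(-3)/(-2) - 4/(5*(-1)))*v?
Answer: 18837/2 ≈ 9418.5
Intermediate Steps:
v = 4095 (v = 315*13 = 4095)
(m(-3)/(-2) - 4/(5*(-1)))*v = (-3/(-2) - 4/(5*(-1)))*4095 = (-3*(-1/2) - 4/(-5))*4095 = (3/2 - 4*(-1/5))*4095 = (3/2 + 4/5)*4095 = (23/10)*4095 = 18837/2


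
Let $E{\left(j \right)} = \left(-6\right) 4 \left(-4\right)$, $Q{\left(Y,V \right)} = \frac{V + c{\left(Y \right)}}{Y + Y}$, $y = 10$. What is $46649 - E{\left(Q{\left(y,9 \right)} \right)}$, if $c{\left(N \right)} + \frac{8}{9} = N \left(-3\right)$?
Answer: $46553$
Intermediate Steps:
$c{\left(N \right)} = - \frac{8}{9} - 3 N$ ($c{\left(N \right)} = - \frac{8}{9} + N \left(-3\right) = - \frac{8}{9} - 3 N$)
$Q{\left(Y,V \right)} = \frac{- \frac{8}{9} + V - 3 Y}{2 Y}$ ($Q{\left(Y,V \right)} = \frac{V - \left(\frac{8}{9} + 3 Y\right)}{Y + Y} = \frac{- \frac{8}{9} + V - 3 Y}{2 Y}$)
$E{\left(j \right)} = 96$ ($E{\left(j \right)} = \left(-24\right) \left(-4\right) = 96$)
$46649 - E{\left(Q{\left(y,9 \right)} \right)} = 46649 - 96 = 46553$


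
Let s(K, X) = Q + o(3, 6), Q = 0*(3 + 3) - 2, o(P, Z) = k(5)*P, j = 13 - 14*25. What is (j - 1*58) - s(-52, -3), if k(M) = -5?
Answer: -378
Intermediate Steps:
j = -337 (j = 13 - 350 = -337)
o(P, Z) = -5*P
Q = -2 (Q = 0*6 - 2 = 0 - 2 = -2)
s(K, X) = -17 (s(K, X) = -2 - 5*3 = -2 - 15 = -17)
(j - 1*58) - s(-52, -3) = (-337 - 1*58) - 1*(-17) = (-337 - 58) + 17 = -395 + 17 = -378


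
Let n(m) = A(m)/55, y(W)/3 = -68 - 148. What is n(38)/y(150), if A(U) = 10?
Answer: -1/3564 ≈ -0.00028058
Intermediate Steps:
y(W) = -648 (y(W) = 3*(-68 - 148) = 3*(-216) = -648)
n(m) = 2/11 (n(m) = 10/55 = 10*(1/55) = 2/11)
n(38)/y(150) = (2/11)/(-648) = (2/11)*(-1/648) = -1/3564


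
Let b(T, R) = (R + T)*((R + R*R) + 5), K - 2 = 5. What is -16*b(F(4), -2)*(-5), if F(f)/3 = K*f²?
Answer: 187040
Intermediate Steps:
K = 7 (K = 2 + 5 = 7)
F(f) = 21*f² (F(f) = 3*(7*f²) = 21*f²)
b(T, R) = (R + T)*(5 + R + R²) (b(T, R) = (R + T)*((R + R²) + 5) = (R + T)*(5 + R + R²))
-16*b(F(4), -2)*(-5) = -16*((-2)² + (-2)³ + 5*(-2) + 5*(21*4²) - 42*4² + (21*4²)*(-2)²)*(-5) = -16*(4 - 8 - 10 + 5*(21*16) - 42*16 + (21*16)*4)*(-5) = -16*(4 - 8 - 10 + 5*336 - 2*336 + 336*4)*(-5) = -16*(4 - 8 - 10 + 1680 - 672 + 1344)*(-5) = -16*2338*(-5) = -37408*(-5) = 187040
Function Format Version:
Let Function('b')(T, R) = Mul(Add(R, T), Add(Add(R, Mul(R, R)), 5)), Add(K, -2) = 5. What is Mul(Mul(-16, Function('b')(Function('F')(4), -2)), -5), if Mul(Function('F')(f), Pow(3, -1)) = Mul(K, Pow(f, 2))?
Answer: 187040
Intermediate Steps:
K = 7 (K = Add(2, 5) = 7)
Function('F')(f) = Mul(21, Pow(f, 2)) (Function('F')(f) = Mul(3, Mul(7, Pow(f, 2))) = Mul(21, Pow(f, 2)))
Function('b')(T, R) = Mul(Add(R, T), Add(5, R, Pow(R, 2))) (Function('b')(T, R) = Mul(Add(R, T), Add(Add(R, Pow(R, 2)), 5)) = Mul(Add(R, T), Add(5, R, Pow(R, 2))))
Mul(Mul(-16, Function('b')(Function('F')(4), -2)), -5) = Mul(Mul(-16, Add(Pow(-2, 2), Pow(-2, 3), Mul(5, -2), Mul(5, Mul(21, Pow(4, 2))), Mul(-2, Mul(21, Pow(4, 2))), Mul(Mul(21, Pow(4, 2)), Pow(-2, 2)))), -5) = Mul(Mul(-16, Add(4, -8, -10, Mul(5, Mul(21, 16)), Mul(-2, Mul(21, 16)), Mul(Mul(21, 16), 4))), -5) = Mul(Mul(-16, Add(4, -8, -10, Mul(5, 336), Mul(-2, 336), Mul(336, 4))), -5) = Mul(Mul(-16, Add(4, -8, -10, 1680, -672, 1344)), -5) = Mul(Mul(-16, 2338), -5) = Mul(-37408, -5) = 187040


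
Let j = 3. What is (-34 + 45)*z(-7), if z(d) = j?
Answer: 33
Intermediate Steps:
z(d) = 3
(-34 + 45)*z(-7) = (-34 + 45)*3 = 11*3 = 33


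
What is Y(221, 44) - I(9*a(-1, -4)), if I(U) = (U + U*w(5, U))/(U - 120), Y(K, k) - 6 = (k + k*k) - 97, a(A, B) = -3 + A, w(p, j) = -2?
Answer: 24560/13 ≈ 1889.2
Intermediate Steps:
Y(K, k) = -91 + k + k² (Y(K, k) = 6 + ((k + k*k) - 97) = 6 + ((k + k²) - 97) = 6 + (-97 + k + k²) = -91 + k + k²)
I(U) = -U/(-120 + U) (I(U) = (U + U*(-2))/(U - 120) = (U - 2*U)/(-120 + U) = (-U)/(-120 + U) = -U/(-120 + U))
Y(221, 44) - I(9*a(-1, -4)) = (-91 + 44 + 44²) - (-1)*9*(-3 - 1)/(-120 + 9*(-3 - 1)) = (-91 + 44 + 1936) - (-1)*9*(-4)/(-120 + 9*(-4)) = 1889 - (-1)*(-36)/(-120 - 36) = 1889 - (-1)*(-36)/(-156) = 1889 - (-1)*(-36)*(-1)/156 = 1889 - 1*(-3/13) = 1889 + 3/13 = 24560/13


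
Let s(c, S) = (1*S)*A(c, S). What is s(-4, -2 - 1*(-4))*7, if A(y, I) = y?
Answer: -56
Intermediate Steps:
s(c, S) = S*c (s(c, S) = (1*S)*c = S*c)
s(-4, -2 - 1*(-4))*7 = ((-2 - 1*(-4))*(-4))*7 = ((-2 + 4)*(-4))*7 = (2*(-4))*7 = -8*7 = -56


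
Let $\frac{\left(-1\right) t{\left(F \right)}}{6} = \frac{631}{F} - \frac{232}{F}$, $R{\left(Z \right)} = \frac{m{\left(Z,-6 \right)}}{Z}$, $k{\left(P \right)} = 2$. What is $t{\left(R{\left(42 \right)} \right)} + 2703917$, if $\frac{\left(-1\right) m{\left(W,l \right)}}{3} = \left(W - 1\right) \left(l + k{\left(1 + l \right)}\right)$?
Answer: $\frac{110852218}{41} \approx 2.7037 \cdot 10^{6}$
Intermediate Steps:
$m{\left(W,l \right)} = - 3 \left(-1 + W\right) \left(2 + l\right)$ ($m{\left(W,l \right)} = - 3 \left(W - 1\right) \left(l + 2\right) = - 3 \left(-1 + W\right) \left(2 + l\right)$)
$R{\left(Z \right)} = \frac{-12 + 12 Z}{Z}$ ($R{\left(Z \right)} = \frac{6 - 6 Z + 3 \left(-6\right) - 3 Z \left(-6\right)}{Z} = \frac{6 - 6 Z - 18 + 18 Z}{Z} = \frac{-12 + 12 Z}{Z}$)
$t{\left(F \right)} = - \frac{2394}{F}$ ($t{\left(F \right)} = - 6 \left(\frac{631}{F} - \frac{232}{F}\right) = - 6 \frac{399}{F} = - \frac{2394}{F}$)
$t{\left(R{\left(42 \right)} \right)} + 2703917 = - \frac{2394}{12 - \frac{12}{42}} + 2703917 = - \frac{2394}{12 - \frac{2}{7}} + 2703917 = - \frac{2394}{\frac{82}{7}} + 2703917 = \left(-2394\right) \frac{7}{82} + 2703917 = - \frac{8379}{41} + 2703917 = \frac{110852218}{41}$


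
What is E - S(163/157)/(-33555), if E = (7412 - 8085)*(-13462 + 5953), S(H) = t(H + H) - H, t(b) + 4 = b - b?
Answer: 26622820505404/5268135 ≈ 5.0536e+6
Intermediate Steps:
t(b) = -4 (t(b) = -4 + (b - b) = -4 + 0 = -4)
S(H) = -4 - H
E = 5053557 (E = -673*(-7509) = 5053557)
E - S(163/157)/(-33555) = 5053557 - (-4 - 163/157)/(-33555) = 5053557 - (-4 - 163/157)*(-1)/33555 = 5053557 - (-791)*(-1)/(157*33555) = 5053557 - 1*791/5268135 = 5053557 - 791/5268135 = 26622820505404/5268135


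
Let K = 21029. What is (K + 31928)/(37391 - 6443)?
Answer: 52957/30948 ≈ 1.7112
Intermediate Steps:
(K + 31928)/(37391 - 6443) = (21029 + 31928)/(37391 - 6443) = 52957/30948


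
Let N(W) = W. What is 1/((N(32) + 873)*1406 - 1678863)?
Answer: -1/406433 ≈ -2.4604e-6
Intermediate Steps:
1/((N(32) + 873)*1406 - 1678863) = 1/((32 + 873)*1406 - 1678863) = 1/(905*1406 - 1678863) = 1/(1272430 - 1678863) = 1/(-406433) = -1/406433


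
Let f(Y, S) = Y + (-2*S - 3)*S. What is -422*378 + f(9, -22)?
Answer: -160409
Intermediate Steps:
f(Y, S) = Y + S*(-3 - 2*S) (f(Y, S) = Y + (-3 - 2*S)*S = Y + S*(-3 - 2*S))
-422*378 + f(9, -22) = -422*378 + (9 - 3*(-22) - 2*(-22)²) = -159516 + (9 + 66 - 2*484) = -159516 + (9 + 66 - 968) = -159516 - 893 = -160409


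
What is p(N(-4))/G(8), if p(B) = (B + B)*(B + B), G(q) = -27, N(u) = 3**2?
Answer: -12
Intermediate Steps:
N(u) = 9
p(B) = 4*B**2 (p(B) = (2*B)*(2*B) = 4*B**2)
p(N(-4))/G(8) = (4*9**2)/(-27) = (4*81)*(-1/27) = 324*(-1/27) = -12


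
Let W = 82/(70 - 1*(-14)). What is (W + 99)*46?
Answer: 96577/21 ≈ 4598.9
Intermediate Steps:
W = 41/42 (W = 82/(70 + 14) = 82/84 = 82*(1/84) = 41/42 ≈ 0.97619)
(W + 99)*46 = (41/42 + 99)*46 = (4199/42)*46 = 96577/21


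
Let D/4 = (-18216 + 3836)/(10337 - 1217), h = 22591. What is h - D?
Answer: 2576093/114 ≈ 22597.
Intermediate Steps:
D = -719/114 (D = 4*((-18216 + 3836)/(10337 - 1217)) = 4*(-14380/9120) = 4*(-14380*1/9120) = 4*(-719/456) = -719/114 ≈ -6.3070)
h - D = 22591 - 1*(-719/114) = 22591 + 719/114 = 2576093/114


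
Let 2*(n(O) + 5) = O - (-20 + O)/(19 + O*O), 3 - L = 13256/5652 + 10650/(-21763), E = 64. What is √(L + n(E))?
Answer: 4*√3128976647695622765230/42180284895 ≈ 5.3046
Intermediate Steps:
L = 35179225/30751119 (L = 3 - (13256/5652 + 10650/(-21763)) = 3 - (13256*(1/5652) + 10650*(-1/21763)) = 3 - (3314/1413 - 10650/21763) = 3 - 1*57074132/30751119 = 3 - 57074132/30751119 = 35179225/30751119 ≈ 1.1440)
n(O) = -5 + O/2 - (-20 + O)/(2*(19 + O²)) (n(O) = -5 + (O - (-20 + O)/(19 + O*O))/2 = -5 + (O - (-20 + O)/(19 + O²))/2 = -5 + (O/2 - (-20 + O)/(2*(19 + O²))) = -5 + O/2 - (-20 + O)/(2*(19 + O²)))
√(L + n(E)) = √(35179225/30751119 + (-170 + 64³ - 10*64² + 18*64)/(2*(19 + 64²))) = √(35179225/30751119 + (-170 + 262144 - 10*4096 + 1152)/(2*(19 + 4096))) = √(35179225/30751119 + (½)*(-170 + 262144 - 40960 + 1152)/4115) = √(35179225/30751119 + (½)*(1/4115)*222166) = √(35179225/30751119 + 111083/4115) = √(3560689062752/126540854685) = 4*√3128976647695622765230/42180284895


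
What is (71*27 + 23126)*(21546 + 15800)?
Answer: 935255878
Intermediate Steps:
(71*27 + 23126)*(21546 + 15800) = (1917 + 23126)*37346 = 25043*37346 = 935255878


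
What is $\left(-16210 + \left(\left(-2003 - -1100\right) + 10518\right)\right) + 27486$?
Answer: $20891$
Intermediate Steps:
$\left(-16210 + \left(\left(-2003 - -1100\right) + 10518\right)\right) + 27486 = \left(-16210 + \left(\left(-2003 + 1100\right) + 10518\right)\right) + 27486 = \left(-16210 + \left(-903 + 10518\right)\right) + 27486 = \left(-16210 + 9615\right) + 27486 = -6595 + 27486 = 20891$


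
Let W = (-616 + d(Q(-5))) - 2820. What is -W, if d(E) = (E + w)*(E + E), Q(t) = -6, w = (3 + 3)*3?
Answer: 3580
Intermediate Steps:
w = 18 (w = 6*3 = 18)
d(E) = 2*E*(18 + E) (d(E) = (E + 18)*(E + E) = (18 + E)*(2*E) = 2*E*(18 + E))
W = -3580 (W = (-616 + 2*(-6)*(18 - 6)) - 2820 = (-616 + 2*(-6)*12) - 2820 = (-616 - 144) - 2820 = -760 - 2820 = -3580)
-W = -1*(-3580) = 3580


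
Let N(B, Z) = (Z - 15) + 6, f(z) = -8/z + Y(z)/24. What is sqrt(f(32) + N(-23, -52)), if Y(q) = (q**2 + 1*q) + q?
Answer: I*sqrt(573)/6 ≈ 3.9896*I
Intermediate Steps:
Y(q) = q**2 + 2*q (Y(q) = (q**2 + q) + q = (q + q**2) + q = q**2 + 2*q)
f(z) = -8/z + z*(2 + z)/24 (f(z) = -8/z + (z*(2 + z))/24 = -8/z + (z*(2 + z))*(1/24) = -8/z + z*(2 + z)/24)
N(B, Z) = -9 + Z (N(B, Z) = (-15 + Z) + 6 = -9 + Z)
sqrt(f(32) + N(-23, -52)) = sqrt((1/24)*(-192 + 32**2*(2 + 32))/32 + (-9 - 52)) = sqrt((1/24)*(1/32)*(-192 + 1024*34) - 61) = sqrt((1/24)*(1/32)*(-192 + 34816) - 61) = sqrt((1/24)*(1/32)*34624 - 61) = sqrt(541/12 - 61) = sqrt(-191/12) = I*sqrt(573)/6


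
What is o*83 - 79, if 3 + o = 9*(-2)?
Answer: -1822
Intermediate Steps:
o = -21 (o = -3 + 9*(-2) = -3 - 18 = -21)
o*83 - 79 = -21*83 - 79 = -1743 - 79 = -1822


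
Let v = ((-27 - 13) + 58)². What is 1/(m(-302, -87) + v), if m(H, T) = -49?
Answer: 1/275 ≈ 0.0036364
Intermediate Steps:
v = 324 (v = (-40 + 58)² = 18² = 324)
1/(m(-302, -87) + v) = 1/(-49 + 324) = 1/275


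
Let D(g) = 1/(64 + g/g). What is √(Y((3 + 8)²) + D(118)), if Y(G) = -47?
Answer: I*√198510/65 ≈ 6.8545*I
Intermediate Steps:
D(g) = 1/65 (D(g) = 1/(64 + 1) = 1/65)
√(Y((3 + 8)²) + D(118)) = √(-47 + 1/65) = √(-3054/65) = I*√198510/65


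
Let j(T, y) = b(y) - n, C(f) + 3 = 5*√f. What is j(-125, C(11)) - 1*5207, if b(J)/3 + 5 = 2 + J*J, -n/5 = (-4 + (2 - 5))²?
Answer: -4119 - 90*√11 ≈ -4417.5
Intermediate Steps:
n = -245 (n = -5*(-4 + (2 - 5))² = -5*(-4 - 3)² = -5*(-7)² = -5*49 = -245)
b(J) = -9 + 3*J² (b(J) = -15 + 3*(2 + J*J) = -15 + 3*(2 + J²) = -15 + (6 + 3*J²) = -9 + 3*J²)
C(f) = -3 + 5*√f
j(T, y) = 236 + 3*y² (j(T, y) = (-9 + 3*y²) - 1*(-245) = (-9 + 3*y²) + 245 = 236 + 3*y²)
j(-125, C(11)) - 1*5207 = (236 + 3*(-3 + 5*√11)²) - 1*5207 = (236 + 3*(-3 + 5*√11)²) - 5207 = -4971 + 3*(-3 + 5*√11)²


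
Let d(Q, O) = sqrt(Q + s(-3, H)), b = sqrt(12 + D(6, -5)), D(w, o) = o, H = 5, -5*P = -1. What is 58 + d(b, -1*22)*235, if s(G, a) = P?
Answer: 58 + 47*sqrt(5 + 25*sqrt(7)) ≈ 454.43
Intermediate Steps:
P = 1/5 (P = -1/5*(-1) = 1/5 ≈ 0.20000)
s(G, a) = 1/5
b = sqrt(7) (b = sqrt(12 - 5) = sqrt(7) ≈ 2.6458)
d(Q, O) = sqrt(1/5 + Q) (d(Q, O) = sqrt(Q + 1/5) = sqrt(1/5 + Q))
58 + d(b, -1*22)*235 = 58 + (sqrt(5 + 25*sqrt(7))/5)*235 = 58 + 47*sqrt(5 + 25*sqrt(7))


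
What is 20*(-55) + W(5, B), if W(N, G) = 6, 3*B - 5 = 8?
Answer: -1094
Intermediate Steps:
B = 13/3 (B = 5/3 + (1/3)*8 = 5/3 + 8/3 = 13/3 ≈ 4.3333)
20*(-55) + W(5, B) = 20*(-55) + 6 = -1100 + 6 = -1094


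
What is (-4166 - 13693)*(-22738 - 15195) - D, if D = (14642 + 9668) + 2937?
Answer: 677418200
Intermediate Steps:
D = 27247 (D = 24310 + 2937 = 27247)
(-4166 - 13693)*(-22738 - 15195) - D = (-4166 - 13693)*(-22738 - 15195) - 1*27247 = -17859*(-37933) - 27247 = 677445447 - 27247 = 677418200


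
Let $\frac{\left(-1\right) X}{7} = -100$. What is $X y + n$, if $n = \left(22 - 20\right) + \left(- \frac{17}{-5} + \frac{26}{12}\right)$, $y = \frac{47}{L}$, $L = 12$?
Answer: $\frac{82477}{30} \approx 2749.2$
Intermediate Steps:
$X = 700$ ($X = \left(-7\right) \left(-100\right) = 700$)
$y = \frac{47}{12} \approx 3.9167$
$n = \frac{227}{30}$ ($n = 2 + \left(\left(-17\right) \left(- \frac{1}{5}\right) + 26 \cdot \frac{1}{12}\right) = 2 + \left(\frac{17}{5} + \frac{13}{6}\right) = 2 + \frac{167}{30} = \frac{227}{30} \approx 7.5667$)
$X y + n = 700 \cdot \frac{47}{12} + \frac{227}{30} = \frac{8225}{3} + \frac{227}{30} = \frac{82477}{30}$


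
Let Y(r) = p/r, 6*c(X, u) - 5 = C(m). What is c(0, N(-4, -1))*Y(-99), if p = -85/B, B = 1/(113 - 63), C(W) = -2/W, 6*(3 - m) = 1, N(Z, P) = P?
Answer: 9125/297 ≈ 30.724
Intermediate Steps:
m = 17/6 (m = 3 - 1/6*1 = 3 - 1/6 = 17/6 ≈ 2.8333)
B = 1/50 ≈ 0.020000
c(X, u) = 73/102 (c(X, u) = 5/6 + (-2/17/6)/6 = 5/6 + (-2*6/17)/6 = 5/6 + (1/6)*(-12/17) = 5/6 - 2/17 = 73/102)
p = -4250 (p = -85/1/50 = -85*50 = -4250)
Y(r) = -4250/r
c(0, N(-4, -1))*Y(-99) = 73*(-4250/(-99))/102 = 73*(-4250*(-1/99))/102 = (73/102)*(4250/99) = 9125/297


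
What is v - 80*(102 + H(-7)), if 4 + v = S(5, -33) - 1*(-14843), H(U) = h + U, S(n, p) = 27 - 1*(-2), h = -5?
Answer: 7668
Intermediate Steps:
S(n, p) = 29 (S(n, p) = 27 + 2 = 29)
H(U) = -5 + U
v = 14868 (v = -4 + (29 - 1*(-14843)) = -4 + (29 + 14843) = -4 + 14872 = 14868)
v - 80*(102 + H(-7)) = 14868 - 80*(102 + (-5 - 7)) = 14868 - 80*(102 - 12) = 14868 - 80*90 = 14868 - 1*7200 = 14868 - 7200 = 7668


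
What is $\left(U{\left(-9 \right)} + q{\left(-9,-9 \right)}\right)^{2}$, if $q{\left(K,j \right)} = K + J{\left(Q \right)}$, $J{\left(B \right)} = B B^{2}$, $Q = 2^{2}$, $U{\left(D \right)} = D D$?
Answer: $18496$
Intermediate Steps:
$U{\left(D \right)} = D^{2}$
$Q = 4$
$J{\left(B \right)} = B^{3}$
$q{\left(K,j \right)} = 64 + K$ ($q{\left(K,j \right)} = K + 4^{3} = K + 64 = 64 + K$)
$\left(U{\left(-9 \right)} + q{\left(-9,-9 \right)}\right)^{2} = \left(\left(-9\right)^{2} + \left(64 - 9\right)\right)^{2} = \left(81 + 55\right)^{2} = 136^{2} = 18496$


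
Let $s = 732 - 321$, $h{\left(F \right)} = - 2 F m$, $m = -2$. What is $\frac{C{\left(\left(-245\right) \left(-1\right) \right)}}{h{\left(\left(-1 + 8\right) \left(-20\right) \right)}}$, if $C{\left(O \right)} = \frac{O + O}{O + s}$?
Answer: $- \frac{7}{5248} \approx -0.0013338$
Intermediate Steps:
$h{\left(F \right)} = 4 F$ ($h{\left(F \right)} = - 2 F \left(-2\right) = 4 F$)
$s = 411$
$C{\left(O \right)} = \frac{2 O}{411 + O}$ ($C{\left(O \right)} = \frac{O + O}{O + 411} = \frac{2 O}{411 + O}$)
$\frac{C{\left(\left(-245\right) \left(-1\right) \right)}}{h{\left(\left(-1 + 8\right) \left(-20\right) \right)}} = \frac{2 \left(\left(-245\right) \left(-1\right)\right) \frac{1}{411 - -245}}{4 \left(-1 + 8\right) \left(-20\right)} = \frac{2 \cdot 245 \frac{1}{411 + 245}}{4 \cdot 7 \left(-20\right)} = \frac{2 \cdot 245 \cdot \frac{1}{656}}{4 \left(-140\right)} = \frac{2 \cdot 245 \cdot \frac{1}{656}}{-560} = \frac{245}{328} \left(- \frac{1}{560}\right) = - \frac{7}{5248}$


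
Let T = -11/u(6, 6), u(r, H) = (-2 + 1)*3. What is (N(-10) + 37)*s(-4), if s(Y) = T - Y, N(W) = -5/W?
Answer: 575/2 ≈ 287.50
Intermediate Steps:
u(r, H) = -3 (u(r, H) = -1*3 = -3)
T = 11/3 (T = -11/(-3) = -11*(-⅓) = 11/3 ≈ 3.6667)
s(Y) = 11/3 - Y
(N(-10) + 37)*s(-4) = (-5/(-10) + 37)*(11/3 - 1*(-4)) = (-5*(-⅒) + 37)*(11/3 + 4) = (½ + 37)*(23/3) = (75/2)*(23/3) = 575/2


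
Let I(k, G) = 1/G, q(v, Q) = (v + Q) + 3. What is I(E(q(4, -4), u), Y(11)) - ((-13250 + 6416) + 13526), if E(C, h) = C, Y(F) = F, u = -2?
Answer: -73611/11 ≈ -6691.9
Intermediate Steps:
q(v, Q) = 3 + Q + v (q(v, Q) = (Q + v) + 3 = 3 + Q + v)
I(E(q(4, -4), u), Y(11)) - ((-13250 + 6416) + 13526) = 1/11 - ((-13250 + 6416) + 13526) = 1/11 - (-6834 + 13526) = 1/11 - 1*6692 = 1/11 - 6692 = -73611/11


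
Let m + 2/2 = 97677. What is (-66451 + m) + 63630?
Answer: 94855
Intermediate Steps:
m = 97676 (m = -1 + 97677 = 97676)
(-66451 + m) + 63630 = (-66451 + 97676) + 63630 = 31225 + 63630 = 94855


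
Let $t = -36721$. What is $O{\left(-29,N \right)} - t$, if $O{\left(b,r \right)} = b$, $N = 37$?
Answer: $36692$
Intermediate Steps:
$O{\left(-29,N \right)} - t = -29 - -36721 = -29 + 36721 = 36692$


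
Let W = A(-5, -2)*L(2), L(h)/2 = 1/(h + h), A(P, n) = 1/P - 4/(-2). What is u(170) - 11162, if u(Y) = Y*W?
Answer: -11009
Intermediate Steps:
A(P, n) = 2 + 1/P (A(P, n) = 1/P - 4*(-½) = 1/P + 2 = 2 + 1/P)
L(h) = 1/h (L(h) = 2/(h + h) = 2/((2*h)) = 2*(1/(2*h)) = 1/h)
W = 9/10 (W = (2 + 1/(-5))/2 = (2 - ⅕)*(½) = (9/5)*(½) = 9/10 ≈ 0.90000)
u(Y) = 9*Y/10 (u(Y) = Y*(9/10) = 9*Y/10)
u(170) - 11162 = (9/10)*170 - 11162 = 153 - 11162 = -11009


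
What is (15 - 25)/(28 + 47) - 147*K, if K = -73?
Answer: 160963/15 ≈ 10731.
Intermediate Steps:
(15 - 25)/(28 + 47) - 147*K = (15 - 25)/(28 + 47) - 147*(-73) = -10/75 + 10731 = -10*1/75 + 10731 = -2/15 + 10731 = 160963/15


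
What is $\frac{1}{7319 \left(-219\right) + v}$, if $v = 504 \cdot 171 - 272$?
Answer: $- \frac{1}{1516949} \approx -6.5922 \cdot 10^{-7}$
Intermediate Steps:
$v = 85912$ ($v = 86184 - 272 = 85912$)
$\frac{1}{7319 \left(-219\right) + v} = \frac{1}{7319 \left(-219\right) + 85912} = \frac{1}{-1602861 + 85912} = \frac{1}{-1516949} = - \frac{1}{1516949}$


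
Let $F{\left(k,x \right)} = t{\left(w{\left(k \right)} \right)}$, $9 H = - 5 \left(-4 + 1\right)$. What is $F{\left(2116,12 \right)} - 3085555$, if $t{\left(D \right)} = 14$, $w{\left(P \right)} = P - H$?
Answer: $-3085541$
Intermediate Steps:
$H = \frac{5}{3}$ ($H = \frac{\left(-5\right) \left(-4 + 1\right)}{9} = \frac{\left(-5\right) \left(-3\right)}{9} = \frac{1}{9} \cdot 15 = \frac{5}{3} \approx 1.6667$)
$w{\left(P \right)} = - \frac{5}{3} + P$ ($w{\left(P \right)} = P - \frac{5}{3} = - \frac{5}{3} + P$)
$F{\left(k,x \right)} = 14$
$F{\left(2116,12 \right)} - 3085555 = 14 - 3085555 = -3085541$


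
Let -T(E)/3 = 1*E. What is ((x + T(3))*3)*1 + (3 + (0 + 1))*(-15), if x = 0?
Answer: -87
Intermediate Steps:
T(E) = -3*E
((x + T(3))*3)*1 + (3 + (0 + 1))*(-15) = ((0 - 3*3)*3)*1 + (3 + (0 + 1))*(-15) = ((0 - 9)*3)*1 + (3 + 1)*(-15) = -9*3*1 + 4*(-15) = -27*1 - 60 = -27 - 60 = -87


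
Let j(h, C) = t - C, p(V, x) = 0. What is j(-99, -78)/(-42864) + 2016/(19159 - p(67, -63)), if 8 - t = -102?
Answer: 62927/624036 ≈ 0.10084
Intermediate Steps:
t = 110 (t = 8 - 1*(-102) = 8 + 102 = 110)
j(h, C) = 110 - C
j(-99, -78)/(-42864) + 2016/(19159 - p(67, -63)) = (110 - 1*(-78))/(-42864) + 2016/(19159 - 1*0) = (110 + 78)*(-1/42864) + 2016/(19159 + 0) = 188*(-1/42864) + 2016/19159 = -1/228 + 2016*(1/19159) = -1/228 + 288/2737 = 62927/624036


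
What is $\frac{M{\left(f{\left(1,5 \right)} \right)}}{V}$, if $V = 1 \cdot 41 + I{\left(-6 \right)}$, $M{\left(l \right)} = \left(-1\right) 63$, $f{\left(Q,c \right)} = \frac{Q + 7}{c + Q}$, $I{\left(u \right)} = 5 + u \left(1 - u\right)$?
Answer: $- \frac{63}{4} \approx -15.75$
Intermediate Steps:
$f{\left(Q,c \right)} = \frac{7 + Q}{Q + c}$
$M{\left(l \right)} = -63$
$V = 4$ ($V = 1 \cdot 41 - 37 = 41 - 37 = 4$)
$\frac{M{\left(f{\left(1,5 \right)} \right)}}{V} = - \frac{63}{4}$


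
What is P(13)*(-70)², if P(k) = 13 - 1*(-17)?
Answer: 147000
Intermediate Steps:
P(k) = 30 (P(k) = 13 + 17 = 30)
P(13)*(-70)² = 30*(-70)² = 30*4900 = 147000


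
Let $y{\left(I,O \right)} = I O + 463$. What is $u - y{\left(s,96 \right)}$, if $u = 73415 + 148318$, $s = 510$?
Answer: $172310$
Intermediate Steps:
$y{\left(I,O \right)} = 463 + I O$
$u = 221733$
$u - y{\left(s,96 \right)} = 221733 - \left(463 + 510 \cdot 96\right) = 221733 - \left(463 + 48960\right) = 221733 - 49423 = 172310$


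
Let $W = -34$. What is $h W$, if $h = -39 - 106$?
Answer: $4930$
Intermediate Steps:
$h = -145$
$h W = \left(-145\right) \left(-34\right) = 4930$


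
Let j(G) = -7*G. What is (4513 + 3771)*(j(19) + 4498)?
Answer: 36159660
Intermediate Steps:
(4513 + 3771)*(j(19) + 4498) = (4513 + 3771)*(-7*19 + 4498) = 8284*(-133 + 4498) = 8284*4365 = 36159660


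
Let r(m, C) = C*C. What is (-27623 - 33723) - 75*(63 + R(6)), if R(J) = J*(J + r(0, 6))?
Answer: -84971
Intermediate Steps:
r(m, C) = C²
R(J) = J*(36 + J) (R(J) = J*(J + 6²) = J*(J + 36) = J*(36 + J))
(-27623 - 33723) - 75*(63 + R(6)) = (-27623 - 33723) - 75*(63 + 6*(36 + 6)) = -61346 - 75*(63 + 6*42) = -61346 - 75*(63 + 252) = -61346 - 75*315 = -61346 - 23625 = -84971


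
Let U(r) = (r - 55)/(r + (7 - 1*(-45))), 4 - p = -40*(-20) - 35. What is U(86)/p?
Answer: -31/105018 ≈ -0.00029519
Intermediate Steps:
p = -761 (p = 4 - (-40*(-20) - 35) = 4 - (800 - 35) = 4 - 1*765 = 4 - 765 = -761)
U(r) = (-55 + r)/(52 + r) (U(r) = (-55 + r)/(r + (7 + 45)) = (-55 + r)/(r + 52) = (-55 + r)/(52 + r))
U(86)/p = ((-55 + 86)/(52 + 86))/(-761) = (31/138)*(-1/761) = -31/105018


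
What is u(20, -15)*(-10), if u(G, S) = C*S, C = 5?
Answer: 750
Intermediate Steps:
u(G, S) = 5*S
u(20, -15)*(-10) = (5*(-15))*(-10) = -75*(-10) = 750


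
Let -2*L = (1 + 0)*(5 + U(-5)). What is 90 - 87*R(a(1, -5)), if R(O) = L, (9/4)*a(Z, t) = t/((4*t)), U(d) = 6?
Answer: 1137/2 ≈ 568.50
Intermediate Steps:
a(Z, t) = ⅑ (a(Z, t) = 4*(t/((4*t)))/9 = 4*(t*(1/(4*t)))/9 = (4/9)*(¼) = ⅑)
L = -11/2 (L = -(1 + 0)*(5 + 6)/2 = -11/2 ≈ -5.5000)
R(O) = -11/2
90 - 87*R(a(1, -5)) = 90 - 87*(-11/2) = 90 + 957/2 = 1137/2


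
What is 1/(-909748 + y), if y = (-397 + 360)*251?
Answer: -1/919035 ≈ -1.0881e-6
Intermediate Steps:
y = -9287 (y = -37*251 = -9287)
1/(-909748 + y) = 1/(-909748 - 9287) = 1/(-919035) = -1/919035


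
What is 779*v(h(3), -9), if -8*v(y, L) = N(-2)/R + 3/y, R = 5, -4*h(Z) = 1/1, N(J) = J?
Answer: 24149/20 ≈ 1207.4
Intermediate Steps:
h(Z) = -¼ (h(Z) = -¼/1 = -¼*1 = -¼)
v(y, L) = 1/20 - 3/(8*y) (v(y, L) = -(-2/5 + 3/y)/8 = -(-2*⅕ + 3/y)/8 = -(-⅖ + 3/y)/8 = 1/20 - 3/(8*y))
779*v(h(3), -9) = 779*((-15 + 2*(-¼))/(40*(-¼))) = 779*((1/40)*(-4)*(-15 - ½)) = 779*((1/40)*(-4)*(-31/2)) = 779*(31/20) = 24149/20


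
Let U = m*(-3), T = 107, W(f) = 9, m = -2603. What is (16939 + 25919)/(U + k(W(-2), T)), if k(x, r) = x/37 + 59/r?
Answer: 169674822/30918977 ≈ 5.4877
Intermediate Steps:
k(x, r) = 59/r + x/37 (k(x, r) = x*(1/37) + 59/r = x/37 + 59/r = 59/r + x/37)
U = 7809 (U = -2603*(-3) = 7809)
(16939 + 25919)/(U + k(W(-2), T)) = (16939 + 25919)/(7809 + (59/107 + (1/37)*9)) = 42858/(7809 + (59*(1/107) + 9/37)) = 42858/(7809 + (59/107 + 9/37)) = 42858/(7809 + 3146/3959) = 42858/(30918977/3959) = 42858*(3959/30918977) = 169674822/30918977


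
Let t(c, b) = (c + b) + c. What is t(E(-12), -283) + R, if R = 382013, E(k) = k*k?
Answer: 382018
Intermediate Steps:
E(k) = k²
t(c, b) = b + 2*c (t(c, b) = (b + c) + c = b + 2*c)
t(E(-12), -283) + R = (-283 + 2*(-12)²) + 382013 = (-283 + 2*144) + 382013 = (-283 + 288) + 382013 = 5 + 382013 = 382018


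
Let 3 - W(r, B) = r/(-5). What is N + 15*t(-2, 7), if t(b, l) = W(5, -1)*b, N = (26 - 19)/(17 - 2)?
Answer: -1793/15 ≈ -119.53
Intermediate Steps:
W(r, B) = 3 + r/5 (W(r, B) = 3 - r/(-5) = 3 - r*(-1)/5 = 3 - (-1)*r/5 = 3 + r/5)
N = 7/15 ≈ 0.46667
t(b, l) = 4*b (t(b, l) = (3 + (1/5)*5)*b = (3 + 1)*b = 4*b)
N + 15*t(-2, 7) = 7/15 + 15*(4*(-2)) = 7/15 + 15*(-8) = 7/15 - 120 = -1793/15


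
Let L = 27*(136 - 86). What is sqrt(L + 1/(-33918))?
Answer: sqrt(1553081443482)/33918 ≈ 36.742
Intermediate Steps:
L = 1350 (L = 27*50 = 1350)
sqrt(L + 1/(-33918)) = sqrt(1350 + 1/(-33918)) = sqrt(1350 - 1/33918) = sqrt(45789299/33918) = sqrt(1553081443482)/33918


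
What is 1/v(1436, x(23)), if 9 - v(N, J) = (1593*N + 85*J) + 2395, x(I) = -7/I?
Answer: -23/52667887 ≈ -4.3670e-7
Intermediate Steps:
v(N, J) = -2386 - 1593*N - 85*J (v(N, J) = 9 - ((1593*N + 85*J) + 2395) = 9 - ((85*J + 1593*N) + 2395) = 9 - (2395 + 85*J + 1593*N) = 9 + (-2395 - 1593*N - 85*J) = -2386 - 1593*N - 85*J)
1/v(1436, x(23)) = 1/(-2386 - 1593*1436 - (-595)/23) = 1/(-2386 - 2287548 - (-595)/23) = 1/(-2386 - 2287548 - 85*(-7/23)) = 1/(-2386 - 2287548 + 595/23) = 1/(-52667887/23) = -23/52667887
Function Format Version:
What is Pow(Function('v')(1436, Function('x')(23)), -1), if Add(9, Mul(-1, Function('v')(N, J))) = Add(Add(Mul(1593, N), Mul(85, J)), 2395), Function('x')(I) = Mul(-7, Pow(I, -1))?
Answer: Rational(-23, 52667887) ≈ -4.3670e-7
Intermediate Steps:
Function('v')(N, J) = Add(-2386, Mul(-1593, N), Mul(-85, J)) (Function('v')(N, J) = Add(9, Mul(-1, Add(Add(Mul(1593, N), Mul(85, J)), 2395))) = Add(9, Mul(-1, Add(Add(Mul(85, J), Mul(1593, N)), 2395))) = Add(9, Mul(-1, Add(2395, Mul(85, J), Mul(1593, N)))) = Add(9, Add(-2395, Mul(-1593, N), Mul(-85, J))) = Add(-2386, Mul(-1593, N), Mul(-85, J)))
Pow(Function('v')(1436, Function('x')(23)), -1) = Pow(Add(-2386, Mul(-1593, 1436), Mul(-85, Mul(-7, Pow(23, -1)))), -1) = Pow(Add(-2386, -2287548, Mul(-85, Mul(-7, Rational(1, 23)))), -1) = Pow(Add(-2386, -2287548, Mul(-85, Rational(-7, 23))), -1) = Pow(Add(-2386, -2287548, Rational(595, 23)), -1) = Pow(Rational(-52667887, 23), -1) = Rational(-23, 52667887)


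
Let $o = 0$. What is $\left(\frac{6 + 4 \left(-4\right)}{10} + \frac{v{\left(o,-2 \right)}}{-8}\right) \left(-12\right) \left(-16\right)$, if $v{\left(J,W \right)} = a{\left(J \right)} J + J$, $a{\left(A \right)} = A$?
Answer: $-192$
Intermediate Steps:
$v{\left(J,W \right)} = J + J^{2}$ ($v{\left(J,W \right)} = J J + J = J^{2} + J = J + J^{2}$)
$\left(\frac{6 + 4 \left(-4\right)}{10} + \frac{v{\left(o,-2 \right)}}{-8}\right) \left(-12\right) \left(-16\right) = \left(\frac{6 + 4 \left(-4\right)}{10} + \frac{0 \left(1 + 0\right)}{-8}\right) \left(-12\right) \left(-16\right) = \left(\left(6 - 16\right) \frac{1}{10} + 0 \cdot 1 \left(- \frac{1}{8}\right)\right) \left(-12\right) \left(-16\right) = \left(\left(-10\right) \frac{1}{10} + 0 \left(- \frac{1}{8}\right)\right) \left(-12\right) \left(-16\right) = \left(-1 + 0\right) \left(-12\right) \left(-16\right) = \left(-1\right) \left(-12\right) \left(-16\right) = 12 \left(-16\right) = -192$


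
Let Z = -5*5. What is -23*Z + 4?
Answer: 579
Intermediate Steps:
Z = -25
-23*Z + 4 = -23*(-25) + 4 = 575 + 4 = 579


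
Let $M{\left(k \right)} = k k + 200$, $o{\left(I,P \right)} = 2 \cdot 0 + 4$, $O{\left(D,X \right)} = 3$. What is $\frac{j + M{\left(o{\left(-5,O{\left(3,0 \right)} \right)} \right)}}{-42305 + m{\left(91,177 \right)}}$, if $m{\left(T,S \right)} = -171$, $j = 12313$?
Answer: $- \frac{12529}{42476} \approx -0.29497$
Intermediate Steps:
$o{\left(I,P \right)} = 4$ ($o{\left(I,P \right)} = 0 + 4 = 4$)
$M{\left(k \right)} = 200 + k^{2}$ ($M{\left(k \right)} = k^{2} + 200 = 200 + k^{2}$)
$\frac{j + M{\left(o{\left(-5,O{\left(3,0 \right)} \right)} \right)}}{-42305 + m{\left(91,177 \right)}} = \frac{12313 + \left(200 + 4^{2}\right)}{-42305 - 171} = \frac{12313 + \left(200 + 16\right)}{-42476} = \left(12313 + 216\right) \left(- \frac{1}{42476}\right) = 12529 \left(- \frac{1}{42476}\right) = - \frac{12529}{42476}$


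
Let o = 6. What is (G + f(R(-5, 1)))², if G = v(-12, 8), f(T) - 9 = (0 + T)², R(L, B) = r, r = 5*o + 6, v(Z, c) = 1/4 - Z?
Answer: 27762361/16 ≈ 1.7351e+6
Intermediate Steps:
v(Z, c) = ¼ - Z
r = 36 (r = 5*6 + 6 = 30 + 6 = 36)
R(L, B) = 36
f(T) = 9 + T² (f(T) = 9 + (0 + T)² = 9 + T²)
G = 49/4 (G = ¼ - 1*(-12) = ¼ + 12 = 49/4 ≈ 12.250)
(G + f(R(-5, 1)))² = (49/4 + (9 + 36²))² = (49/4 + (9 + 1296))² = (49/4 + 1305)² = (5269/4)² = 27762361/16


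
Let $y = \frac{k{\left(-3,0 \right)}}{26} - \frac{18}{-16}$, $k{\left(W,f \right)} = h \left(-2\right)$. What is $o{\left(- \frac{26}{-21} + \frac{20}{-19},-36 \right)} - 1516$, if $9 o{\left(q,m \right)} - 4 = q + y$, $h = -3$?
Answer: $- \frac{565941485}{373464} \approx -1515.4$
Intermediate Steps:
$k{\left(W,f \right)} = 6$ ($k{\left(W,f \right)} = \left(-3\right) \left(-2\right) = 6$)
$y = \frac{141}{104}$ ($y = \frac{6}{26} - \frac{18}{-16} = 6 \cdot \frac{1}{26} - - \frac{9}{8} = \frac{3}{13} + \frac{9}{8} = \frac{141}{104} \approx 1.3558$)
$o{\left(q,m \right)} = \frac{557}{936} + \frac{q}{9}$ ($o{\left(q,m \right)} = \frac{4}{9} + \frac{q + \frac{141}{104}}{9} = \frac{4}{9} + \frac{\frac{141}{104} + q}{9} = \frac{4}{9} + \left(\frac{47}{312} + \frac{q}{9}\right) = \frac{557}{936} + \frac{q}{9}$)
$o{\left(- \frac{26}{-21} + \frac{20}{-19},-36 \right)} - 1516 = \left(\frac{557}{936} + \frac{- \frac{26}{-21} + \frac{20}{-19}}{9}\right) - 1516 = \left(\frac{557}{936} + \frac{\left(-26\right) \left(- \frac{1}{21}\right) + 20 \left(- \frac{1}{19}\right)}{9}\right) - 1516 = \left(\frac{557}{936} + \frac{\frac{26}{21} - \frac{20}{19}}{9}\right) - 1516 = \left(\frac{557}{936} + \frac{1}{9} \cdot \frac{74}{399}\right) - 1516 = \left(\frac{557}{936} + \frac{74}{3591}\right) - 1516 = \frac{229939}{373464} - 1516 = - \frac{565941485}{373464}$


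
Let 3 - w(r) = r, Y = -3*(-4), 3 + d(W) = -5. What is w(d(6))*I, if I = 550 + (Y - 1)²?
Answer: 7381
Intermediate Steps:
d(W) = -8 (d(W) = -3 - 5 = -8)
Y = 12
w(r) = 3 - r
I = 671 (I = 550 + (12 - 1)² = 550 + 11² = 550 + 121 = 671)
w(d(6))*I = (3 - 1*(-8))*671 = (3 + 8)*671 = 11*671 = 7381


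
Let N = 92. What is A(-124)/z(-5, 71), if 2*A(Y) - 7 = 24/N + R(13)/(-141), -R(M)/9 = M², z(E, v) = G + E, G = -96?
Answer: -9755/109181 ≈ -0.089347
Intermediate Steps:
z(E, v) = -96 + E
R(M) = -9*M²
A(Y) = 9755/1081 (A(Y) = 7/2 + (24/92 - 9*13²/(-141))/2 = 7/2 + (24*(1/92) - 9*169*(-1/141))/2 = 7/2 + (6/23 - 1521*(-1/141))/2 = 7/2 + (6/23 + 507/47)/2 = 7/2 + (½)*(11943/1081) = 7/2 + 11943/2162 = 9755/1081)
A(-124)/z(-5, 71) = 9755/(1081*(-96 - 5)) = (9755/1081)/(-101) = (9755/1081)*(-1/101) = -9755/109181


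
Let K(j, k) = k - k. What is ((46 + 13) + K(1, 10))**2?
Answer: 3481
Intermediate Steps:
K(j, k) = 0
((46 + 13) + K(1, 10))**2 = ((46 + 13) + 0)**2 = (59 + 0)**2 = 59**2 = 3481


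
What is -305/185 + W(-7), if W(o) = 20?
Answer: 679/37 ≈ 18.351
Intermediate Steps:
-305/185 + W(-7) = -305/185 + 20 = (1/185)*(-305) + 20 = -61/37 + 20 = 679/37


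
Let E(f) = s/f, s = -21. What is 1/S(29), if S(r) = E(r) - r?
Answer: -29/862 ≈ -0.033643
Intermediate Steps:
E(f) = -21/f
S(r) = -r - 21/r (S(r) = -21/r - r = -r - 21/r)
1/S(29) = 1/(-1*29 - 21/29) = 1/(-29 - 21*1/29) = 1/(-29 - 21/29) = 1/(-862/29) = -29/862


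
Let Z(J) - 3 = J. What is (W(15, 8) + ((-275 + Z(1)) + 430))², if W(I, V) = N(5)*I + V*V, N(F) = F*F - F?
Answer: 273529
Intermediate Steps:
Z(J) = 3 + J
N(F) = F² - F
W(I, V) = V² + 20*I (W(I, V) = (5*(-1 + 5))*I + V*V = (5*4)*I + V² = 20*I + V² = V² + 20*I)
(W(15, 8) + ((-275 + Z(1)) + 430))² = ((8² + 20*15) + ((-275 + (3 + 1)) + 430))² = ((64 + 300) + ((-275 + 4) + 430))² = (364 + (-271 + 430))² = (364 + 159)² = 523² = 273529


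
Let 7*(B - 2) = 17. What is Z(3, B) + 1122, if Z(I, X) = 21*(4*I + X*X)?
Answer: 12501/7 ≈ 1785.9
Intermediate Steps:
B = 31/7 (B = 2 + (⅐)*17 = 2 + 17/7 = 31/7 ≈ 4.4286)
Z(I, X) = 21*X² + 84*I (Z(I, X) = 21*(4*I + X²) = 21*(X² + 4*I) = 21*X² + 84*I)
Z(3, B) + 1122 = (21*(31/7)² + 84*3) + 1122 = (21*(961/49) + 252) + 1122 = (2883/7 + 252) + 1122 = 4647/7 + 1122 = 12501/7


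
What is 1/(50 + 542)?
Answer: 1/592 ≈ 0.0016892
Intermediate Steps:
1/(50 + 542) = 1/592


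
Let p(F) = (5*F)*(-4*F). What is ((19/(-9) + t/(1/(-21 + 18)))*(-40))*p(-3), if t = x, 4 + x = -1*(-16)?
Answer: -274400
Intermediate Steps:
x = 12 (x = -4 - 1*(-16) = -4 + 16 = 12)
t = 12
p(F) = -20*F²
((19/(-9) + t/(1/(-21 + 18)))*(-40))*p(-3) = ((19/(-9) + 12/(1/(-21 + 18)))*(-40))*(-20*(-3)²) = ((19*(-⅑) + 12/(1/(-3)))*(-40))*(-20*9) = ((-19/9 + 12/(-⅓))*(-40))*(-180) = ((-19/9 + 12*(-3))*(-40))*(-180) = ((-19/9 - 36)*(-40))*(-180) = -343/9*(-40)*(-180) = (13720/9)*(-180) = -274400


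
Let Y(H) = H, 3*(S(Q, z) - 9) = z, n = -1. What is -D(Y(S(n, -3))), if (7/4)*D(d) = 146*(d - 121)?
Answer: 65992/7 ≈ 9427.4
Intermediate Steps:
S(Q, z) = 9 + z/3
D(d) = -70664/7 + 584*d/7 (D(d) = 4*(146*(d - 121))/7 = 4*(146*(-121 + d))/7 = 4*(-17666 + 146*d)/7 = -70664/7 + 584*d/7)
-D(Y(S(n, -3))) = -(-70664/7 + 584*(9 + (⅓)*(-3))/7) = -(-70664/7 + 584*(9 - 1)/7) = -(-70664/7 + (584/7)*8) = -(-70664/7 + 4672/7) = -1*(-65992/7) = 65992/7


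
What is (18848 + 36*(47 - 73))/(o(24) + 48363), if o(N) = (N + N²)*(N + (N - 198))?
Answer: -17912/41637 ≈ -0.43019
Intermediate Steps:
o(N) = (-198 + 2*N)*(N + N²) (o(N) = (N + N²)*(N + (-198 + N)) = (N + N²)*(-198 + 2*N) = (-198 + 2*N)*(N + N²))
(18848 + 36*(47 - 73))/(o(24) + 48363) = (18848 + 36*(47 - 73))/(2*24*(-99 + 24² - 98*24) + 48363) = (18848 + 36*(-26))/(2*24*(-99 + 576 - 2352) + 48363) = (18848 - 936)/(2*24*(-1875) + 48363) = 17912/(-90000 + 48363) = 17912/(-41637) = 17912*(-1/41637) = -17912/41637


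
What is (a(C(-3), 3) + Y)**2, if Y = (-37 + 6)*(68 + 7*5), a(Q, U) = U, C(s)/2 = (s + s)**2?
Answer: 10176100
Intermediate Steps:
C(s) = 8*s**2 (C(s) = 2*(s + s)**2 = 2*(2*s)**2 = 2*(4*s**2) = 8*s**2)
Y = -3193 (Y = -31*(68 + 35) = -31*103 = -3193)
(a(C(-3), 3) + Y)**2 = (3 - 3193)**2 = (-3190)**2 = 10176100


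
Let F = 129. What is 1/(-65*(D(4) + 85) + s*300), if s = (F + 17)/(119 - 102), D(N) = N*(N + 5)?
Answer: -17/89905 ≈ -0.00018909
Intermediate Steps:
D(N) = N*(5 + N)
s = 146/17 (s = (129 + 17)/(119 - 102) = 146/17 ≈ 8.5882)
1/(-65*(D(4) + 85) + s*300) = 1/(-65*(4*(5 + 4) + 85) + (146/17)*300) = 1/(-65*(4*9 + 85) + 43800/17) = 1/(-65*(36 + 85) + 43800/17) = 1/(-65*121 + 43800/17) = 1/(-7865 + 43800/17) = 1/(-89905/17) = -17/89905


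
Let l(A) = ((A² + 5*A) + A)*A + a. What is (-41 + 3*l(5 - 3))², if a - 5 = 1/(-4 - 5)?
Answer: 43681/9 ≈ 4853.4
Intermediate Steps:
a = 44/9 (a = 5 + 1/(-4 - 5) = 5 + 1/(-9) = 5 - ⅑ = 44/9 ≈ 4.8889)
l(A) = 44/9 + A*(A² + 6*A) (l(A) = ((A² + 5*A) + A)*A + 44/9 = (A² + 6*A)*A + 44/9 = A*(A² + 6*A) + 44/9 = 44/9 + A*(A² + 6*A))
(-41 + 3*l(5 - 3))² = (-41 + 3*(44/9 + (5 - 3)³ + 6*(5 - 3)²))² = (-41 + 3*(44/9 + 2³ + 6*2²))² = (-41 + 3*(44/9 + 8 + 6*4))² = (-41 + 3*(44/9 + 8 + 24))² = (-41 + 3*(332/9))² = (-41 + 332/3)² = (209/3)² = 43681/9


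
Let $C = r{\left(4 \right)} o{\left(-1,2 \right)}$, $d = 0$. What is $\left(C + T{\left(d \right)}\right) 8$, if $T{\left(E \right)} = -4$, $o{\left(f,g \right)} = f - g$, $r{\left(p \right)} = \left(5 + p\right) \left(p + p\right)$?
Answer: $-1760$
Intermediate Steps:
$r{\left(p \right)} = 2 p \left(5 + p\right)$ ($r{\left(p \right)} = \left(5 + p\right) 2 p = 2 p \left(5 + p\right)$)
$C = -216$ ($C = 2 \cdot 4 \left(5 + 4\right) \left(-1 - 2\right) = 2 \cdot 4 \cdot 9 \left(-1 - 2\right) = 72 \left(-3\right) = -216$)
$\left(C + T{\left(d \right)}\right) 8 = \left(-216 - 4\right) 8 = \left(-220\right) 8 = -1760$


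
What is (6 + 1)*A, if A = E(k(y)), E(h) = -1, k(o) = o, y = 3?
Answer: -7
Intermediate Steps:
A = -1
(6 + 1)*A = (6 + 1)*(-1) = 7*(-1) = -7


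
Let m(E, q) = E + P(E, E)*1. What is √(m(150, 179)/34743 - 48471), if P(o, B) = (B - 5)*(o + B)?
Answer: 3*I*√722304526409/11581 ≈ 220.16*I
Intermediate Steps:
P(o, B) = (-5 + B)*(B + o)
m(E, q) = -9*E + 2*E² (m(E, q) = E + (E² - 5*E - 5*E + E*E)*1 = E + (E² - 5*E - 5*E + E²)*1 = E + (-10*E + 2*E²)*1 = E + (-10*E + 2*E²) = -9*E + 2*E²)
√(m(150, 179)/34743 - 48471) = √((150*(-9 + 2*150))/34743 - 48471) = √((150*(-9 + 300))*(1/34743) - 48471) = √((150*291)*(1/34743) - 48471) = √(43650*(1/34743) - 48471) = √(14550/11581 - 48471) = √(-561328101/11581) = 3*I*√722304526409/11581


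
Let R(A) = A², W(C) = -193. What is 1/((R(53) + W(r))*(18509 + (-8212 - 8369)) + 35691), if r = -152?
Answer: 1/5079339 ≈ 1.9688e-7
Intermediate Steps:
1/((R(53) + W(r))*(18509 + (-8212 - 8369)) + 35691) = 1/((53² - 193)*(18509 + (-8212 - 8369)) + 35691) = 1/((2809 - 193)*(18509 - 16581) + 35691) = 1/(2616*1928 + 35691) = 1/(5043648 + 35691) = 1/5079339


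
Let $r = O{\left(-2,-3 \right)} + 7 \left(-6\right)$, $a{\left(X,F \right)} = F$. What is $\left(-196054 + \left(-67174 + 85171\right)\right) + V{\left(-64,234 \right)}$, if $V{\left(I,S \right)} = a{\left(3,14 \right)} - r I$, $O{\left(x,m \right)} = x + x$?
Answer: $-180987$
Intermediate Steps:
$O{\left(x,m \right)} = 2 x$
$r = -46$ ($r = 2 \left(-2\right) + 7 \left(-6\right) = -4 - 42 = -46$)
$V{\left(I,S \right)} = 14 + 46 I$ ($V{\left(I,S \right)} = 14 - - 46 I = 14 + 46 I$)
$\left(-196054 + \left(-67174 + 85171\right)\right) + V{\left(-64,234 \right)} = \left(-196054 + \left(-67174 + 85171\right)\right) + \left(14 + 46 \left(-64\right)\right) = \left(-196054 + 17997\right) + \left(14 - 2944\right) = -178057 - 2930 = -180987$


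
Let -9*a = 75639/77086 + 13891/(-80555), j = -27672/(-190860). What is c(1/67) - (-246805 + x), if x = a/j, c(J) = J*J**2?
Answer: 1913283266893596920808701/7752186794834738892 ≈ 2.4681e+5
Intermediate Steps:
j = 2306/15905 (j = -27672*(-1/190860) = 2306/15905 ≈ 0.14499)
a = -5022298019/55886964570 (a = -(75639/77086 + 13891/(-80555))/9 = -(75639*(1/77086) + 13891*(-1/80555))/9 = -(75639/77086 - 13891/80555)/9 = -1/9*5022298019/6209662730 = -5022298019/55886964570 ≈ -0.089865)
c(J) = J**3
x = -15975929998439/25775068059684 (x = -5022298019/(55886964570*2306/15905) = -5022298019/55886964570*15905/2306 = -15975929998439/25775068059684 ≈ -0.61982)
c(1/67) - (-246805 + x) = (1/67)**3 - (-246805 - 15975929998439/25775068059684) = (1/67)**3 - 1*(-6361431648400308059/25775068059684) = 1/300763 + 6361431648400308059/25775068059684 = 1913283266893596920808701/7752186794834738892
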